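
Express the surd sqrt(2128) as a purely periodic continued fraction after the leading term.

Write x_i = (sqrt(2128) + m_i)/d_i with (m_0, d_0) = (0, 1). a_0 = floor(sqrt(2128)) = 46, since 46^2 = 2116 <= 2128 < 2209 = 47^2.
Iterate m_{i+1} = d_i*a_i - m_i, d_{i+1} = (2128 - m_{i+1}^2)/d_i, a_{i+1} = floor((a_0 + m_{i+1})/d_{i+1}):
  m_1 = 1*46 - 0 = 46, d_1 = (2128 - 46^2)/1 = 12/1 = 12, a_1 = floor((46 + 46)/12) = 7.
  m_2 = 12*7 - 46 = 38, d_2 = (2128 - 38^2)/12 = 684/12 = 57, a_2 = floor((46 + 38)/57) = 1.
  m_3 = 57*1 - 38 = 19, d_3 = (2128 - 19^2)/57 = 1767/57 = 31, a_3 = floor((46 + 19)/31) = 2.
  m_4 = 31*2 - 19 = 43, d_4 = (2128 - 43^2)/31 = 279/31 = 9, a_4 = floor((46 + 43)/9) = 9.
  m_5 = 9*9 - 43 = 38, d_5 = (2128 - 38^2)/9 = 684/9 = 76, a_5 = floor((46 + 38)/76) = 1.
  m_6 = 76*1 - 38 = 38, d_6 = (2128 - 38^2)/76 = 684/76 = 9, a_6 = floor((46 + 38)/9) = 9.
  m_7 = 9*9 - 38 = 43, d_7 = (2128 - 43^2)/9 = 279/9 = 31, a_7 = floor((46 + 43)/31) = 2.
  m_8 = 31*2 - 43 = 19, d_8 = (2128 - 19^2)/31 = 1767/31 = 57, a_8 = floor((46 + 19)/57) = 1.
  m_9 = 57*1 - 19 = 38, d_9 = (2128 - 38^2)/57 = 684/57 = 12, a_9 = floor((46 + 38)/12) = 7.
  m_10 = 12*7 - 38 = 46, d_10 = (2128 - 46^2)/12 = 12/12 = 1, a_10 = floor((46 + 46)/1) = 92.
  m_11 = 1*92 - 46 = 46, d_11 = (2128 - 46^2)/1 = 12/1 = 12: (m_11, d_11) = (m_1, d_1) = (46, 12), so from here the quotients repeat a_1, ..., a_10; the period length is 10.
Hence the expansion of sqrt(2128) is a_0 = 46 followed by the repeating block 7, 1, 2, 9, 1, 9, 2, 1, 7, 92 (period 10).

[46; (7, 1, 2, 9, 1, 9, 2, 1, 7, 92)]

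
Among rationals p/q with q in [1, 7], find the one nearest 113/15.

15/2

Expand x = 113/15 as a continued fraction with the Euclidean algorithm:
  113 = 7*15 + 8, so a_0 = 7.
  15 = 1*8 + 7, so a_1 = 1.
  8 = 1*7 + 1, so a_2 = 1.
  7 = 7*1 + 0, so a_3 = 7.
so x = [7; 1, 1, 7].
Convergents (p_i = a_i*p_{i-1} + p_{i-2}, q_i = a_i*q_{i-1} + q_{i-2} with p_{-2}=0, p_{-1}=1, q_{-2}=1, q_{-1}=0), until the denominator exceeds 7:
  i=0: a_0=7, p_0 = 7*1 + 0 = 7, q_0 = 7*0 + 1 = 1.
  i=1: a_1=1, p_1 = 1*7 + 1 = 8, q_1 = 1*1 + 0 = 1.
  i=2: a_2=1, p_2 = 1*8 + 7 = 15, q_2 = 1*1 + 1 = 2.
  i=3: a_3=7, p_3 = 7*15 + 8 = 113, q_3 = 7*2 + 1 = 15.
q_3 = 15 > 7, so the last convergent with denominator <= 7 is p_2/q_2 = 15/2.
The closest fraction with denominator <= 7 is either p_2/q_2 or the intermediate fraction (k*p_2 + p_1)/(k*q_2 + q_1) with the largest k >= 1 whose denominator stays <= 7; these approach x as k grows, and every other convergent or intermediate fraction in range is farther away.
Largest k: floor((7 - q_1)/q_2) = floor((7 - 1)/2) = 3.
That gives (3*15 + 8)/(3*2 + 1) = 53/7.
Compare the errors: |x - 15/2| = |113*2 - 15*15|/(15*2) = 1/30, and |x - 53/7| = |113*7 - 53*15|/(15*7) = 4/105.
Cross-multiplying, 1*105 = 105 < 120 = 4*30, so 1/30 is smaller: the convergent 15/2 is closer to x than 53/7.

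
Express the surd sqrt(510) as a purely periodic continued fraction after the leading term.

Write x_i = (sqrt(510) + m_i)/d_i with (m_0, d_0) = (0, 1). a_0 = floor(sqrt(510)) = 22, since 22^2 = 484 <= 510 < 529 = 23^2.
Iterate m_{i+1} = d_i*a_i - m_i, d_{i+1} = (510 - m_{i+1}^2)/d_i, a_{i+1} = floor((a_0 + m_{i+1})/d_{i+1}):
  m_1 = 1*22 - 0 = 22, d_1 = (510 - 22^2)/1 = 26/1 = 26, a_1 = floor((22 + 22)/26) = 1.
  m_2 = 26*1 - 22 = 4, d_2 = (510 - 4^2)/26 = 494/26 = 19, a_2 = floor((22 + 4)/19) = 1.
  m_3 = 19*1 - 4 = 15, d_3 = (510 - 15^2)/19 = 285/19 = 15, a_3 = floor((22 + 15)/15) = 2.
  m_4 = 15*2 - 15 = 15, d_4 = (510 - 15^2)/15 = 285/15 = 19, a_4 = floor((22 + 15)/19) = 1.
  m_5 = 19*1 - 15 = 4, d_5 = (510 - 4^2)/19 = 494/19 = 26, a_5 = floor((22 + 4)/26) = 1.
  m_6 = 26*1 - 4 = 22, d_6 = (510 - 22^2)/26 = 26/26 = 1, a_6 = floor((22 + 22)/1) = 44.
  m_7 = 1*44 - 22 = 22, d_7 = (510 - 22^2)/1 = 26/1 = 26: (m_7, d_7) = (m_1, d_1) = (22, 26), so from here the quotients repeat a_1, ..., a_6; the period length is 6.
Hence the expansion of sqrt(510) is a_0 = 22 followed by the repeating block 1, 1, 2, 1, 1, 44 (period 6).

[22; (1, 1, 2, 1, 1, 44)]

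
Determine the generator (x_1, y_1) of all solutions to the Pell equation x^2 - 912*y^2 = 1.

First expand sqrt(912) as a continued fraction. With x_i = (sqrt(912) + m_i)/d_i and (m_0, d_0) = (0, 1): a_0 = floor(sqrt(912)) = 30, since 30^2 = 900 <= 912 < 961 = 31^2.
Iterate m_{i+1} = d_i*a_i - m_i, d_{i+1} = (912 - m_{i+1}^2)/d_i, a_{i+1} = floor((a_0 + m_{i+1})/d_{i+1}):
  m_1 = 1*30 - 0 = 30, d_1 = (912 - 30^2)/1 = 12/1 = 12, a_1 = floor((30 + 30)/12) = 5.
  m_2 = 12*5 - 30 = 30, d_2 = (912 - 30^2)/12 = 12/12 = 1, a_2 = floor((30 + 30)/1) = 60.
  m_3 = 1*60 - 30 = 30, d_3 = (912 - 30^2)/1 = 12/1 = 12: (m_3, d_3) = (m_1, d_1) = (30, 12), so from here the quotients repeat a_1, a_2; the period length is 2.
So sqrt(912) = [30; (5, 60)] with period length k = 2.
k is even, so the fundamental solution of x^2 - 912y^2 = 1 is (p_{k-1}, q_{k-1}) = (p_1, q_1); compute convergents through index 1.
Convergents (p_i = a_i*p_{i-1} + p_{i-2}, q_i = a_i*q_{i-1} + q_{i-2} with p_{-2}=0, p_{-1}=1, q_{-2}=1, q_{-1}=0):
  i=0: a_0=30, p_0 = 30*1 + 0 = 30, q_0 = 30*0 + 1 = 1.
  i=1: a_1=5, p_1 = 5*30 + 1 = 151, q_1 = 5*1 + 0 = 5.
Check: 151^2 - 912*5^2 = 22801 - 22800 = 1, so (x, y) = (151, 5) solves the equation, and by the theorem it is the least positive solution.

(x, y) = (151, 5)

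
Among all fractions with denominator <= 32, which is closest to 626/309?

Expand x = 626/309 as a continued fraction with the Euclidean algorithm:
  626 = 2*309 + 8, so a_0 = 2.
  309 = 38*8 + 5, so a_1 = 38.
  8 = 1*5 + 3, so a_2 = 1.
  5 = 1*3 + 2, so a_3 = 1.
  3 = 1*2 + 1, so a_4 = 1.
  2 = 2*1 + 0, so a_5 = 2.
so x = [2; 38, 1, 1, 1, 2].
Convergents (p_i = a_i*p_{i-1} + p_{i-2}, q_i = a_i*q_{i-1} + q_{i-2} with p_{-2}=0, p_{-1}=1, q_{-2}=1, q_{-1}=0), until the denominator exceeds 32:
  i=0: a_0=2, p_0 = 2*1 + 0 = 2, q_0 = 2*0 + 1 = 1.
  i=1: a_1=38, p_1 = 38*2 + 1 = 77, q_1 = 38*1 + 0 = 38.
q_1 = 38 > 32, so the last convergent with denominator <= 32 is p_0/q_0 = 2/1.
The closest fraction with denominator <= 32 is either p_0/q_0 or the intermediate fraction (k*p_0 + p_{-1})/(k*q_0 + q_{-1}) with the largest k >= 1 whose denominator stays <= 32; these approach x as k grows, and every other convergent or intermediate fraction in range is farther away.
Largest k: floor((32 - q_{-1})/q_0) = floor((32 - 0)/1) = 32 (using the seeds p_{-1} = 1, q_{-1} = 0).
That gives (32*2 + 1)/(32*1 + 0) = 65/32.
Compare the errors: |x - 2/1| = |626*1 - 2*309|/(309*1) = 8/309, and |x - 65/32| = |626*32 - 65*309|/(309*32) = 53/9888.
Cross-multiplying, 53*309 = 16377 < 79104 = 8*9888, so 53/9888 is smaller: the intermediate fraction 65/32 is closer to x than 2/1.

65/32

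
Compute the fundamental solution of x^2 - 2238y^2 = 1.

First expand sqrt(2238) as a continued fraction. With x_i = (sqrt(2238) + m_i)/d_i and (m_0, d_0) = (0, 1): a_0 = floor(sqrt(2238)) = 47, since 47^2 = 2209 <= 2238 < 2304 = 48^2.
Iterate m_{i+1} = d_i*a_i - m_i, d_{i+1} = (2238 - m_{i+1}^2)/d_i, a_{i+1} = floor((a_0 + m_{i+1})/d_{i+1}):
  m_1 = 1*47 - 0 = 47, d_1 = (2238 - 47^2)/1 = 29/1 = 29, a_1 = floor((47 + 47)/29) = 3.
  m_2 = 29*3 - 47 = 40, d_2 = (2238 - 40^2)/29 = 638/29 = 22, a_2 = floor((47 + 40)/22) = 3.
  m_3 = 22*3 - 40 = 26, d_3 = (2238 - 26^2)/22 = 1562/22 = 71, a_3 = floor((47 + 26)/71) = 1.
  m_4 = 71*1 - 26 = 45, d_4 = (2238 - 45^2)/71 = 213/71 = 3, a_4 = floor((47 + 45)/3) = 30.
  m_5 = 3*30 - 45 = 45, d_5 = (2238 - 45^2)/3 = 213/3 = 71, a_5 = floor((47 + 45)/71) = 1.
  m_6 = 71*1 - 45 = 26, d_6 = (2238 - 26^2)/71 = 1562/71 = 22, a_6 = floor((47 + 26)/22) = 3.
  m_7 = 22*3 - 26 = 40, d_7 = (2238 - 40^2)/22 = 638/22 = 29, a_7 = floor((47 + 40)/29) = 3.
  m_8 = 29*3 - 40 = 47, d_8 = (2238 - 47^2)/29 = 29/29 = 1, a_8 = floor((47 + 47)/1) = 94.
  m_9 = 1*94 - 47 = 47, d_9 = (2238 - 47^2)/1 = 29/1 = 29: (m_9, d_9) = (m_1, d_1) = (47, 29), so from here the quotients repeat a_1, ..., a_8; the period length is 8.
So sqrt(2238) = [47; (3, 3, 1, 30, 1, 3, 3, 94)] with period length k = 8.
k is even, so the fundamental solution of x^2 - 2238y^2 = 1 is (p_{k-1}, q_{k-1}) = (p_7, q_7); compute convergents through index 7.
Convergents (p_i = a_i*p_{i-1} + p_{i-2}, q_i = a_i*q_{i-1} + q_{i-2} with p_{-2}=0, p_{-1}=1, q_{-2}=1, q_{-1}=0):
  i=0: a_0=47, p_0 = 47*1 + 0 = 47, q_0 = 47*0 + 1 = 1.
  i=1: a_1=3, p_1 = 3*47 + 1 = 142, q_1 = 3*1 + 0 = 3.
  i=2: a_2=3, p_2 = 3*142 + 47 = 473, q_2 = 3*3 + 1 = 10.
  i=3: a_3=1, p_3 = 1*473 + 142 = 615, q_3 = 1*10 + 3 = 13.
  i=4: a_4=30, p_4 = 30*615 + 473 = 18923, q_4 = 30*13 + 10 = 400.
  i=5: a_5=1, p_5 = 1*18923 + 615 = 19538, q_5 = 1*400 + 13 = 413.
  i=6: a_6=3, p_6 = 3*19538 + 18923 = 77537, q_6 = 3*413 + 400 = 1639.
  i=7: a_7=3, p_7 = 3*77537 + 19538 = 252149, q_7 = 3*1639 + 413 = 5330.
Check: 252149^2 - 2238*5330^2 = 63579118201 - 63579118200 = 1, so (x, y) = (252149, 5330) solves the equation, and by the theorem it is the least positive solution.

(x, y) = (252149, 5330)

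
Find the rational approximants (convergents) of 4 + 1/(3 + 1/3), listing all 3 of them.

4/1, 13/3, 43/10

Using the convergent recurrence p_i = a_i*p_{i-1} + p_{i-2}, q_i = a_i*q_{i-1} + q_{i-2} with p_{-2}=0, p_{-1}=1, q_{-2}=1, q_{-1}=0:
  i=0: a_0=4, p_0 = 4*1 + 0 = 4, q_0 = 4*0 + 1 = 1.
  i=1: a_1=3, p_1 = 3*4 + 1 = 13, q_1 = 3*1 + 0 = 3.
  i=2: a_2=3, p_2 = 3*13 + 4 = 43, q_2 = 3*3 + 1 = 10.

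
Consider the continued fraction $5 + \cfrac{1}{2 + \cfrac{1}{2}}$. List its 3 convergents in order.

5/1, 11/2, 27/5

Using the convergent recurrence p_i = a_i*p_{i-1} + p_{i-2}, q_i = a_i*q_{i-1} + q_{i-2} with p_{-2}=0, p_{-1}=1, q_{-2}=1, q_{-1}=0:
  i=0: a_0=5, p_0 = 5*1 + 0 = 5, q_0 = 5*0 + 1 = 1.
  i=1: a_1=2, p_1 = 2*5 + 1 = 11, q_1 = 2*1 + 0 = 2.
  i=2: a_2=2, p_2 = 2*11 + 5 = 27, q_2 = 2*2 + 1 = 5.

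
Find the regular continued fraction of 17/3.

Run the Euclidean algorithm on 17 and 3; the successive quotients are the partial quotients a_0, a_1, ... (each step inverts the fractional part left over by the previous one):
  17 = 5*3 + 2, so a_0 = 5.
  3 = 1*2 + 1, so a_1 = 1.
  2 = 2*1 + 0, so a_2 = 2.
The remainder reaches 0 after 3 divisions, so the expansion has 3 partial quotients, read off in order.

[5; 1, 2]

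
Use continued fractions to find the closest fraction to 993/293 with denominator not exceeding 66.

Expand x = 993/293 as a continued fraction with the Euclidean algorithm:
  993 = 3*293 + 114, so a_0 = 3.
  293 = 2*114 + 65, so a_1 = 2.
  114 = 1*65 + 49, so a_2 = 1.
  65 = 1*49 + 16, so a_3 = 1.
  49 = 3*16 + 1, so a_4 = 3.
  16 = 16*1 + 0, so a_5 = 16.
so x = [3; 2, 1, 1, 3, 16].
Convergents (p_i = a_i*p_{i-1} + p_{i-2}, q_i = a_i*q_{i-1} + q_{i-2} with p_{-2}=0, p_{-1}=1, q_{-2}=1, q_{-1}=0), until the denominator exceeds 66:
  i=0: a_0=3, p_0 = 3*1 + 0 = 3, q_0 = 3*0 + 1 = 1.
  i=1: a_1=2, p_1 = 2*3 + 1 = 7, q_1 = 2*1 + 0 = 2.
  i=2: a_2=1, p_2 = 1*7 + 3 = 10, q_2 = 1*2 + 1 = 3.
  i=3: a_3=1, p_3 = 1*10 + 7 = 17, q_3 = 1*3 + 2 = 5.
  i=4: a_4=3, p_4 = 3*17 + 10 = 61, q_4 = 3*5 + 3 = 18.
  i=5: a_5=16, p_5 = 16*61 + 17 = 993, q_5 = 16*18 + 5 = 293.
q_5 = 293 > 66, so the last convergent with denominator <= 66 is p_4/q_4 = 61/18.
The closest fraction with denominator <= 66 is either p_4/q_4 or the intermediate fraction (k*p_4 + p_3)/(k*q_4 + q_3) with the largest k >= 1 whose denominator stays <= 66; these approach x as k grows, and every other convergent or intermediate fraction in range is farther away.
Largest k: floor((66 - q_3)/q_4) = floor((66 - 5)/18) = 3.
That gives (3*61 + 17)/(3*18 + 5) = 200/59.
Compare the errors: |x - 61/18| = |993*18 - 61*293|/(293*18) = 1/5274, and |x - 200/59| = |993*59 - 200*293|/(293*59) = 13/17287.
Cross-multiplying, 1*17287 = 17287 < 68562 = 13*5274, so 1/5274 is smaller: the convergent 61/18 is closer to x than 200/59.

61/18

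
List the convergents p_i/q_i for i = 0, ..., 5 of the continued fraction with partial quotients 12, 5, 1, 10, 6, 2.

12/1, 61/5, 73/6, 791/65, 4819/396, 10429/857

Using the convergent recurrence p_i = a_i*p_{i-1} + p_{i-2}, q_i = a_i*q_{i-1} + q_{i-2} with p_{-2}=0, p_{-1}=1, q_{-2}=1, q_{-1}=0:
  i=0: a_0=12, p_0 = 12*1 + 0 = 12, q_0 = 12*0 + 1 = 1.
  i=1: a_1=5, p_1 = 5*12 + 1 = 61, q_1 = 5*1 + 0 = 5.
  i=2: a_2=1, p_2 = 1*61 + 12 = 73, q_2 = 1*5 + 1 = 6.
  i=3: a_3=10, p_3 = 10*73 + 61 = 791, q_3 = 10*6 + 5 = 65.
  i=4: a_4=6, p_4 = 6*791 + 73 = 4819, q_4 = 6*65 + 6 = 396.
  i=5: a_5=2, p_5 = 2*4819 + 791 = 10429, q_5 = 2*396 + 65 = 857.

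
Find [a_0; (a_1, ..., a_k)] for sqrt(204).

Write x_i = (sqrt(204) + m_i)/d_i with (m_0, d_0) = (0, 1). a_0 = floor(sqrt(204)) = 14, since 14^2 = 196 <= 204 < 225 = 15^2.
Iterate m_{i+1} = d_i*a_i - m_i, d_{i+1} = (204 - m_{i+1}^2)/d_i, a_{i+1} = floor((a_0 + m_{i+1})/d_{i+1}):
  m_1 = 1*14 - 0 = 14, d_1 = (204 - 14^2)/1 = 8/1 = 8, a_1 = floor((14 + 14)/8) = 3.
  m_2 = 8*3 - 14 = 10, d_2 = (204 - 10^2)/8 = 104/8 = 13, a_2 = floor((14 + 10)/13) = 1.
  m_3 = 13*1 - 10 = 3, d_3 = (204 - 3^2)/13 = 195/13 = 15, a_3 = floor((14 + 3)/15) = 1.
  m_4 = 15*1 - 3 = 12, d_4 = (204 - 12^2)/15 = 60/15 = 4, a_4 = floor((14 + 12)/4) = 6.
  m_5 = 4*6 - 12 = 12, d_5 = (204 - 12^2)/4 = 60/4 = 15, a_5 = floor((14 + 12)/15) = 1.
  m_6 = 15*1 - 12 = 3, d_6 = (204 - 3^2)/15 = 195/15 = 13, a_6 = floor((14 + 3)/13) = 1.
  m_7 = 13*1 - 3 = 10, d_7 = (204 - 10^2)/13 = 104/13 = 8, a_7 = floor((14 + 10)/8) = 3.
  m_8 = 8*3 - 10 = 14, d_8 = (204 - 14^2)/8 = 8/8 = 1, a_8 = floor((14 + 14)/1) = 28.
  m_9 = 1*28 - 14 = 14, d_9 = (204 - 14^2)/1 = 8/1 = 8: (m_9, d_9) = (m_1, d_1) = (14, 8), so from here the quotients repeat a_1, ..., a_8; the period length is 8.
Hence the expansion of sqrt(204) is a_0 = 14 followed by the repeating block 3, 1, 1, 6, 1, 1, 3, 28 (period 8).

[14; (3, 1, 1, 6, 1, 1, 3, 28)]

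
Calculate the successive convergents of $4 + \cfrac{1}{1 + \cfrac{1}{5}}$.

Using the convergent recurrence p_i = a_i*p_{i-1} + p_{i-2}, q_i = a_i*q_{i-1} + q_{i-2} with p_{-2}=0, p_{-1}=1, q_{-2}=1, q_{-1}=0:
  i=0: a_0=4, p_0 = 4*1 + 0 = 4, q_0 = 4*0 + 1 = 1.
  i=1: a_1=1, p_1 = 1*4 + 1 = 5, q_1 = 1*1 + 0 = 1.
  i=2: a_2=5, p_2 = 5*5 + 4 = 29, q_2 = 5*1 + 1 = 6.

4/1, 5/1, 29/6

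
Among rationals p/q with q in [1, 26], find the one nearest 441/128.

Expand x = 441/128 as a continued fraction with the Euclidean algorithm:
  441 = 3*128 + 57, so a_0 = 3.
  128 = 2*57 + 14, so a_1 = 2.
  57 = 4*14 + 1, so a_2 = 4.
  14 = 14*1 + 0, so a_3 = 14.
so x = [3; 2, 4, 14].
Convergents (p_i = a_i*p_{i-1} + p_{i-2}, q_i = a_i*q_{i-1} + q_{i-2} with p_{-2}=0, p_{-1}=1, q_{-2}=1, q_{-1}=0), until the denominator exceeds 26:
  i=0: a_0=3, p_0 = 3*1 + 0 = 3, q_0 = 3*0 + 1 = 1.
  i=1: a_1=2, p_1 = 2*3 + 1 = 7, q_1 = 2*1 + 0 = 2.
  i=2: a_2=4, p_2 = 4*7 + 3 = 31, q_2 = 4*2 + 1 = 9.
  i=3: a_3=14, p_3 = 14*31 + 7 = 441, q_3 = 14*9 + 2 = 128.
q_3 = 128 > 26, so the last convergent with denominator <= 26 is p_2/q_2 = 31/9.
The closest fraction with denominator <= 26 is either p_2/q_2 or the intermediate fraction (k*p_2 + p_1)/(k*q_2 + q_1) with the largest k >= 1 whose denominator stays <= 26; these approach x as k grows, and every other convergent or intermediate fraction in range is farther away.
Largest k: floor((26 - q_1)/q_2) = floor((26 - 2)/9) = 2.
That gives (2*31 + 7)/(2*9 + 2) = 69/20.
Compare the errors: |x - 31/9| = |441*9 - 31*128|/(128*9) = 1/1152, and |x - 69/20| = |441*20 - 69*128|/(128*20) = 12/2560.
Cross-multiplying, 1*2560 = 2560 < 13824 = 12*1152, so 1/1152 is smaller: the convergent 31/9 is closer to x than 69/20.

31/9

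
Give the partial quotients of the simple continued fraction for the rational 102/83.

Run the Euclidean algorithm on 102 and 83; the successive quotients are the partial quotients a_0, a_1, ... (each step inverts the fractional part left over by the previous one):
  102 = 1*83 + 19, so a_0 = 1.
  83 = 4*19 + 7, so a_1 = 4.
  19 = 2*7 + 5, so a_2 = 2.
  7 = 1*5 + 2, so a_3 = 1.
  5 = 2*2 + 1, so a_4 = 2.
  2 = 2*1 + 0, so a_5 = 2.
The remainder reaches 0 after 6 divisions, so the expansion has 6 partial quotients, read off in order.

[1; 4, 2, 1, 2, 2]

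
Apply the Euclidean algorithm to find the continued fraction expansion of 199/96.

[2; 13, 1, 2, 2]

Run the Euclidean algorithm on 199 and 96; the successive quotients are the partial quotients a_0, a_1, ... (each step inverts the fractional part left over by the previous one):
  199 = 2*96 + 7, so a_0 = 2.
  96 = 13*7 + 5, so a_1 = 13.
  7 = 1*5 + 2, so a_2 = 1.
  5 = 2*2 + 1, so a_3 = 2.
  2 = 2*1 + 0, so a_4 = 2.
The remainder reaches 0 after 5 divisions, so the expansion has 5 partial quotients, read off in order.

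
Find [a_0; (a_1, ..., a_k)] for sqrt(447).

[21; (7, 42)]

Write x_i = (sqrt(447) + m_i)/d_i with (m_0, d_0) = (0, 1). a_0 = floor(sqrt(447)) = 21, since 21^2 = 441 <= 447 < 484 = 22^2.
Iterate m_{i+1} = d_i*a_i - m_i, d_{i+1} = (447 - m_{i+1}^2)/d_i, a_{i+1} = floor((a_0 + m_{i+1})/d_{i+1}):
  m_1 = 1*21 - 0 = 21, d_1 = (447 - 21^2)/1 = 6/1 = 6, a_1 = floor((21 + 21)/6) = 7.
  m_2 = 6*7 - 21 = 21, d_2 = (447 - 21^2)/6 = 6/6 = 1, a_2 = floor((21 + 21)/1) = 42.
  m_3 = 1*42 - 21 = 21, d_3 = (447 - 21^2)/1 = 6/1 = 6: (m_3, d_3) = (m_1, d_1) = (21, 6), so from here the quotients repeat a_1, a_2; the period length is 2.
Hence the expansion of sqrt(447) is a_0 = 21 followed by the repeating block 7, 42 (period 2).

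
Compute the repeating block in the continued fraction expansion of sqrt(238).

[15; (2, 2, 1, 14, 1, 2, 2, 30)]

Write x_i = (sqrt(238) + m_i)/d_i with (m_0, d_0) = (0, 1). a_0 = floor(sqrt(238)) = 15, since 15^2 = 225 <= 238 < 256 = 16^2.
Iterate m_{i+1} = d_i*a_i - m_i, d_{i+1} = (238 - m_{i+1}^2)/d_i, a_{i+1} = floor((a_0 + m_{i+1})/d_{i+1}):
  m_1 = 1*15 - 0 = 15, d_1 = (238 - 15^2)/1 = 13/1 = 13, a_1 = floor((15 + 15)/13) = 2.
  m_2 = 13*2 - 15 = 11, d_2 = (238 - 11^2)/13 = 117/13 = 9, a_2 = floor((15 + 11)/9) = 2.
  m_3 = 9*2 - 11 = 7, d_3 = (238 - 7^2)/9 = 189/9 = 21, a_3 = floor((15 + 7)/21) = 1.
  m_4 = 21*1 - 7 = 14, d_4 = (238 - 14^2)/21 = 42/21 = 2, a_4 = floor((15 + 14)/2) = 14.
  m_5 = 2*14 - 14 = 14, d_5 = (238 - 14^2)/2 = 42/2 = 21, a_5 = floor((15 + 14)/21) = 1.
  m_6 = 21*1 - 14 = 7, d_6 = (238 - 7^2)/21 = 189/21 = 9, a_6 = floor((15 + 7)/9) = 2.
  m_7 = 9*2 - 7 = 11, d_7 = (238 - 11^2)/9 = 117/9 = 13, a_7 = floor((15 + 11)/13) = 2.
  m_8 = 13*2 - 11 = 15, d_8 = (238 - 15^2)/13 = 13/13 = 1, a_8 = floor((15 + 15)/1) = 30.
  m_9 = 1*30 - 15 = 15, d_9 = (238 - 15^2)/1 = 13/1 = 13: (m_9, d_9) = (m_1, d_1) = (15, 13), so from here the quotients repeat a_1, ..., a_8; the period length is 8.
Hence the expansion of sqrt(238) is a_0 = 15 followed by the repeating block 2, 2, 1, 14, 1, 2, 2, 30 (period 8).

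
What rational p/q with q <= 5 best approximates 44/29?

3/2

Expand x = 44/29 as a continued fraction with the Euclidean algorithm:
  44 = 1*29 + 15, so a_0 = 1.
  29 = 1*15 + 14, so a_1 = 1.
  15 = 1*14 + 1, so a_2 = 1.
  14 = 14*1 + 0, so a_3 = 14.
so x = [1; 1, 1, 14].
Convergents (p_i = a_i*p_{i-1} + p_{i-2}, q_i = a_i*q_{i-1} + q_{i-2} with p_{-2}=0, p_{-1}=1, q_{-2}=1, q_{-1}=0), until the denominator exceeds 5:
  i=0: a_0=1, p_0 = 1*1 + 0 = 1, q_0 = 1*0 + 1 = 1.
  i=1: a_1=1, p_1 = 1*1 + 1 = 2, q_1 = 1*1 + 0 = 1.
  i=2: a_2=1, p_2 = 1*2 + 1 = 3, q_2 = 1*1 + 1 = 2.
  i=3: a_3=14, p_3 = 14*3 + 2 = 44, q_3 = 14*2 + 1 = 29.
q_3 = 29 > 5, so the last convergent with denominator <= 5 is p_2/q_2 = 3/2.
The closest fraction with denominator <= 5 is either p_2/q_2 or the intermediate fraction (k*p_2 + p_1)/(k*q_2 + q_1) with the largest k >= 1 whose denominator stays <= 5; these approach x as k grows, and every other convergent or intermediate fraction in range is farther away.
Largest k: floor((5 - q_1)/q_2) = floor((5 - 1)/2) = 2.
That gives (2*3 + 2)/(2*2 + 1) = 8/5.
Compare the errors: |x - 3/2| = |44*2 - 3*29|/(29*2) = 1/58, and |x - 8/5| = |44*5 - 8*29|/(29*5) = 12/145.
Cross-multiplying, 1*145 = 145 < 696 = 12*58, so 1/58 is smaller: the convergent 3/2 is closer to x than 8/5.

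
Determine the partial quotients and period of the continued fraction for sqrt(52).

[7; (4, 1, 2, 1, 4, 14)]

Write x_i = (sqrt(52) + m_i)/d_i with (m_0, d_0) = (0, 1). a_0 = floor(sqrt(52)) = 7, since 7^2 = 49 <= 52 < 64 = 8^2.
Iterate m_{i+1} = d_i*a_i - m_i, d_{i+1} = (52 - m_{i+1}^2)/d_i, a_{i+1} = floor((a_0 + m_{i+1})/d_{i+1}):
  m_1 = 1*7 - 0 = 7, d_1 = (52 - 7^2)/1 = 3/1 = 3, a_1 = floor((7 + 7)/3) = 4.
  m_2 = 3*4 - 7 = 5, d_2 = (52 - 5^2)/3 = 27/3 = 9, a_2 = floor((7 + 5)/9) = 1.
  m_3 = 9*1 - 5 = 4, d_3 = (52 - 4^2)/9 = 36/9 = 4, a_3 = floor((7 + 4)/4) = 2.
  m_4 = 4*2 - 4 = 4, d_4 = (52 - 4^2)/4 = 36/4 = 9, a_4 = floor((7 + 4)/9) = 1.
  m_5 = 9*1 - 4 = 5, d_5 = (52 - 5^2)/9 = 27/9 = 3, a_5 = floor((7 + 5)/3) = 4.
  m_6 = 3*4 - 5 = 7, d_6 = (52 - 7^2)/3 = 3/3 = 1, a_6 = floor((7 + 7)/1) = 14.
  m_7 = 1*14 - 7 = 7, d_7 = (52 - 7^2)/1 = 3/1 = 3: (m_7, d_7) = (m_1, d_1) = (7, 3), so from here the quotients repeat a_1, ..., a_6; the period length is 6.
Hence the expansion of sqrt(52) is a_0 = 7 followed by the repeating block 4, 1, 2, 1, 4, 14 (period 6).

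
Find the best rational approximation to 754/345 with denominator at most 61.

59/27

Expand x = 754/345 as a continued fraction with the Euclidean algorithm:
  754 = 2*345 + 64, so a_0 = 2.
  345 = 5*64 + 25, so a_1 = 5.
  64 = 2*25 + 14, so a_2 = 2.
  25 = 1*14 + 11, so a_3 = 1.
  14 = 1*11 + 3, so a_4 = 1.
  11 = 3*3 + 2, so a_5 = 3.
  3 = 1*2 + 1, so a_6 = 1.
  2 = 2*1 + 0, so a_7 = 2.
so x = [2; 5, 2, 1, 1, 3, 1, 2].
Convergents (p_i = a_i*p_{i-1} + p_{i-2}, q_i = a_i*q_{i-1} + q_{i-2} with p_{-2}=0, p_{-1}=1, q_{-2}=1, q_{-1}=0), until the denominator exceeds 61:
  i=0: a_0=2, p_0 = 2*1 + 0 = 2, q_0 = 2*0 + 1 = 1.
  i=1: a_1=5, p_1 = 5*2 + 1 = 11, q_1 = 5*1 + 0 = 5.
  i=2: a_2=2, p_2 = 2*11 + 2 = 24, q_2 = 2*5 + 1 = 11.
  i=3: a_3=1, p_3 = 1*24 + 11 = 35, q_3 = 1*11 + 5 = 16.
  i=4: a_4=1, p_4 = 1*35 + 24 = 59, q_4 = 1*16 + 11 = 27.
  i=5: a_5=3, p_5 = 3*59 + 35 = 212, q_5 = 3*27 + 16 = 97.
q_5 = 97 > 61, so the last convergent with denominator <= 61 is p_4/q_4 = 59/27.
The closest fraction with denominator <= 61 is either p_4/q_4 or the intermediate fraction (k*p_4 + p_3)/(k*q_4 + q_3) with the largest k >= 1 whose denominator stays <= 61; these approach x as k grows, and every other convergent or intermediate fraction in range is farther away.
Largest k: floor((61 - q_3)/q_4) = floor((61 - 16)/27) = 1.
That gives (1*59 + 35)/(1*27 + 16) = 94/43.
Compare the errors: |x - 59/27| = |754*27 - 59*345|/(345*27) = 3/9315, and |x - 94/43| = |754*43 - 94*345|/(345*43) = 8/14835.
Cross-multiplying, 3*14835 = 44505 < 74520 = 8*9315, so 3/9315 is smaller: the convergent 59/27 is closer to x than 94/43.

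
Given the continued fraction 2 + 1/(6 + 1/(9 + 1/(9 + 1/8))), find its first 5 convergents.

2/1, 13/6, 119/55, 1084/501, 8791/4063

Using the convergent recurrence p_i = a_i*p_{i-1} + p_{i-2}, q_i = a_i*q_{i-1} + q_{i-2} with p_{-2}=0, p_{-1}=1, q_{-2}=1, q_{-1}=0:
  i=0: a_0=2, p_0 = 2*1 + 0 = 2, q_0 = 2*0 + 1 = 1.
  i=1: a_1=6, p_1 = 6*2 + 1 = 13, q_1 = 6*1 + 0 = 6.
  i=2: a_2=9, p_2 = 9*13 + 2 = 119, q_2 = 9*6 + 1 = 55.
  i=3: a_3=9, p_3 = 9*119 + 13 = 1084, q_3 = 9*55 + 6 = 501.
  i=4: a_4=8, p_4 = 8*1084 + 119 = 8791, q_4 = 8*501 + 55 = 4063.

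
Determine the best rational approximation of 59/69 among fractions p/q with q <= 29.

6/7

Expand x = 59/69 as a continued fraction with the Euclidean algorithm:
  59 = 0*69 + 59, so a_0 = 0.
  69 = 1*59 + 10, so a_1 = 1.
  59 = 5*10 + 9, so a_2 = 5.
  10 = 1*9 + 1, so a_3 = 1.
  9 = 9*1 + 0, so a_4 = 9.
so x = [0; 1, 5, 1, 9].
Convergents (p_i = a_i*p_{i-1} + p_{i-2}, q_i = a_i*q_{i-1} + q_{i-2} with p_{-2}=0, p_{-1}=1, q_{-2}=1, q_{-1}=0), until the denominator exceeds 29:
  i=0: a_0=0, p_0 = 0*1 + 0 = 0, q_0 = 0*0 + 1 = 1.
  i=1: a_1=1, p_1 = 1*0 + 1 = 1, q_1 = 1*1 + 0 = 1.
  i=2: a_2=5, p_2 = 5*1 + 0 = 5, q_2 = 5*1 + 1 = 6.
  i=3: a_3=1, p_3 = 1*5 + 1 = 6, q_3 = 1*6 + 1 = 7.
  i=4: a_4=9, p_4 = 9*6 + 5 = 59, q_4 = 9*7 + 6 = 69.
q_4 = 69 > 29, so the last convergent with denominator <= 29 is p_3/q_3 = 6/7.
The closest fraction with denominator <= 29 is either p_3/q_3 or the intermediate fraction (k*p_3 + p_2)/(k*q_3 + q_2) with the largest k >= 1 whose denominator stays <= 29; these approach x as k grows, and every other convergent or intermediate fraction in range is farther away.
Largest k: floor((29 - q_2)/q_3) = floor((29 - 6)/7) = 3.
That gives (3*6 + 5)/(3*7 + 6) = 23/27.
Compare the errors: |x - 6/7| = |59*7 - 6*69|/(69*7) = 1/483, and |x - 23/27| = |59*27 - 23*69|/(69*27) = 6/1863.
Cross-multiplying, 1*1863 = 1863 < 2898 = 6*483, so 1/483 is smaller: the convergent 6/7 is closer to x than 23/27.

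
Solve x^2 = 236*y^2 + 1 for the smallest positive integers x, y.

(x, y) = (561799, 36570)

First expand sqrt(236) as a continued fraction. With x_i = (sqrt(236) + m_i)/d_i and (m_0, d_0) = (0, 1): a_0 = floor(sqrt(236)) = 15, since 15^2 = 225 <= 236 < 256 = 16^2.
Iterate m_{i+1} = d_i*a_i - m_i, d_{i+1} = (236 - m_{i+1}^2)/d_i, a_{i+1} = floor((a_0 + m_{i+1})/d_{i+1}):
  m_1 = 1*15 - 0 = 15, d_1 = (236 - 15^2)/1 = 11/1 = 11, a_1 = floor((15 + 15)/11) = 2.
  m_2 = 11*2 - 15 = 7, d_2 = (236 - 7^2)/11 = 187/11 = 17, a_2 = floor((15 + 7)/17) = 1.
  m_3 = 17*1 - 7 = 10, d_3 = (236 - 10^2)/17 = 136/17 = 8, a_3 = floor((15 + 10)/8) = 3.
  m_4 = 8*3 - 10 = 14, d_4 = (236 - 14^2)/8 = 40/8 = 5, a_4 = floor((15 + 14)/5) = 5.
  m_5 = 5*5 - 14 = 11, d_5 = (236 - 11^2)/5 = 115/5 = 23, a_5 = floor((15 + 11)/23) = 1.
  m_6 = 23*1 - 11 = 12, d_6 = (236 - 12^2)/23 = 92/23 = 4, a_6 = floor((15 + 12)/4) = 6.
  m_7 = 4*6 - 12 = 12, d_7 = (236 - 12^2)/4 = 92/4 = 23, a_7 = floor((15 + 12)/23) = 1.
  m_8 = 23*1 - 12 = 11, d_8 = (236 - 11^2)/23 = 115/23 = 5, a_8 = floor((15 + 11)/5) = 5.
  m_9 = 5*5 - 11 = 14, d_9 = (236 - 14^2)/5 = 40/5 = 8, a_9 = floor((15 + 14)/8) = 3.
  m_10 = 8*3 - 14 = 10, d_10 = (236 - 10^2)/8 = 136/8 = 17, a_10 = floor((15 + 10)/17) = 1.
  m_11 = 17*1 - 10 = 7, d_11 = (236 - 7^2)/17 = 187/17 = 11, a_11 = floor((15 + 7)/11) = 2.
  m_12 = 11*2 - 7 = 15, d_12 = (236 - 15^2)/11 = 11/11 = 1, a_12 = floor((15 + 15)/1) = 30.
  m_13 = 1*30 - 15 = 15, d_13 = (236 - 15^2)/1 = 11/1 = 11: (m_13, d_13) = (m_1, d_1) = (15, 11), so from here the quotients repeat a_1, ..., a_12; the period length is 12.
So sqrt(236) = [15; (2, 1, 3, 5, 1, 6, 1, 5, 3, 1, 2, 30)] with period length k = 12.
k is even, so the fundamental solution of x^2 - 236y^2 = 1 is (p_{k-1}, q_{k-1}) = (p_11, q_11); compute convergents through index 11.
Convergents (p_i = a_i*p_{i-1} + p_{i-2}, q_i = a_i*q_{i-1} + q_{i-2} with p_{-2}=0, p_{-1}=1, q_{-2}=1, q_{-1}=0):
  i=0: a_0=15, p_0 = 15*1 + 0 = 15, q_0 = 15*0 + 1 = 1.
  i=1: a_1=2, p_1 = 2*15 + 1 = 31, q_1 = 2*1 + 0 = 2.
  i=2: a_2=1, p_2 = 1*31 + 15 = 46, q_2 = 1*2 + 1 = 3.
  i=3: a_3=3, p_3 = 3*46 + 31 = 169, q_3 = 3*3 + 2 = 11.
  i=4: a_4=5, p_4 = 5*169 + 46 = 891, q_4 = 5*11 + 3 = 58.
  i=5: a_5=1, p_5 = 1*891 + 169 = 1060, q_5 = 1*58 + 11 = 69.
  i=6: a_6=6, p_6 = 6*1060 + 891 = 7251, q_6 = 6*69 + 58 = 472.
  i=7: a_7=1, p_7 = 1*7251 + 1060 = 8311, q_7 = 1*472 + 69 = 541.
  i=8: a_8=5, p_8 = 5*8311 + 7251 = 48806, q_8 = 5*541 + 472 = 3177.
  i=9: a_9=3, p_9 = 3*48806 + 8311 = 154729, q_9 = 3*3177 + 541 = 10072.
  i=10: a_10=1, p_10 = 1*154729 + 48806 = 203535, q_10 = 1*10072 + 3177 = 13249.
  i=11: a_11=2, p_11 = 2*203535 + 154729 = 561799, q_11 = 2*13249 + 10072 = 36570.
Check: 561799^2 - 236*36570^2 = 315618116401 - 315618116400 = 1, so (x, y) = (561799, 36570) solves the equation, and by the theorem it is the least positive solution.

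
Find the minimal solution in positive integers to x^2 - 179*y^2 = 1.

(x, y) = (4190210, 313191)

First expand sqrt(179) as a continued fraction. With x_i = (sqrt(179) + m_i)/d_i and (m_0, d_0) = (0, 1): a_0 = floor(sqrt(179)) = 13, since 13^2 = 169 <= 179 < 196 = 14^2.
Iterate m_{i+1} = d_i*a_i - m_i, d_{i+1} = (179 - m_{i+1}^2)/d_i, a_{i+1} = floor((a_0 + m_{i+1})/d_{i+1}):
  m_1 = 1*13 - 0 = 13, d_1 = (179 - 13^2)/1 = 10/1 = 10, a_1 = floor((13 + 13)/10) = 2.
  m_2 = 10*2 - 13 = 7, d_2 = (179 - 7^2)/10 = 130/10 = 13, a_2 = floor((13 + 7)/13) = 1.
  m_3 = 13*1 - 7 = 6, d_3 = (179 - 6^2)/13 = 143/13 = 11, a_3 = floor((13 + 6)/11) = 1.
  m_4 = 11*1 - 6 = 5, d_4 = (179 - 5^2)/11 = 154/11 = 14, a_4 = floor((13 + 5)/14) = 1.
  m_5 = 14*1 - 5 = 9, d_5 = (179 - 9^2)/14 = 98/14 = 7, a_5 = floor((13 + 9)/7) = 3.
  m_6 = 7*3 - 9 = 12, d_6 = (179 - 12^2)/7 = 35/7 = 5, a_6 = floor((13 + 12)/5) = 5.
  m_7 = 5*5 - 12 = 13, d_7 = (179 - 13^2)/5 = 10/5 = 2, a_7 = floor((13 + 13)/2) = 13.
  m_8 = 2*13 - 13 = 13, d_8 = (179 - 13^2)/2 = 10/2 = 5, a_8 = floor((13 + 13)/5) = 5.
  m_9 = 5*5 - 13 = 12, d_9 = (179 - 12^2)/5 = 35/5 = 7, a_9 = floor((13 + 12)/7) = 3.
  m_10 = 7*3 - 12 = 9, d_10 = (179 - 9^2)/7 = 98/7 = 14, a_10 = floor((13 + 9)/14) = 1.
  m_11 = 14*1 - 9 = 5, d_11 = (179 - 5^2)/14 = 154/14 = 11, a_11 = floor((13 + 5)/11) = 1.
  m_12 = 11*1 - 5 = 6, d_12 = (179 - 6^2)/11 = 143/11 = 13, a_12 = floor((13 + 6)/13) = 1.
  m_13 = 13*1 - 6 = 7, d_13 = (179 - 7^2)/13 = 130/13 = 10, a_13 = floor((13 + 7)/10) = 2.
  m_14 = 10*2 - 7 = 13, d_14 = (179 - 13^2)/10 = 10/10 = 1, a_14 = floor((13 + 13)/1) = 26.
  m_15 = 1*26 - 13 = 13, d_15 = (179 - 13^2)/1 = 10/1 = 10: (m_15, d_15) = (m_1, d_1) = (13, 10), so from here the quotients repeat a_1, ..., a_14; the period length is 14.
So sqrt(179) = [13; (2, 1, 1, 1, 3, 5, 13, 5, 3, 1, 1, 1, 2, 26)] with period length k = 14.
k is even, so the fundamental solution of x^2 - 179y^2 = 1 is (p_{k-1}, q_{k-1}) = (p_13, q_13); compute convergents through index 13.
Convergents (p_i = a_i*p_{i-1} + p_{i-2}, q_i = a_i*q_{i-1} + q_{i-2} with p_{-2}=0, p_{-1}=1, q_{-2}=1, q_{-1}=0):
  i=0: a_0=13, p_0 = 13*1 + 0 = 13, q_0 = 13*0 + 1 = 1.
  i=1: a_1=2, p_1 = 2*13 + 1 = 27, q_1 = 2*1 + 0 = 2.
  i=2: a_2=1, p_2 = 1*27 + 13 = 40, q_2 = 1*2 + 1 = 3.
  i=3: a_3=1, p_3 = 1*40 + 27 = 67, q_3 = 1*3 + 2 = 5.
  i=4: a_4=1, p_4 = 1*67 + 40 = 107, q_4 = 1*5 + 3 = 8.
  i=5: a_5=3, p_5 = 3*107 + 67 = 388, q_5 = 3*8 + 5 = 29.
  i=6: a_6=5, p_6 = 5*388 + 107 = 2047, q_6 = 5*29 + 8 = 153.
  i=7: a_7=13, p_7 = 13*2047 + 388 = 26999, q_7 = 13*153 + 29 = 2018.
  i=8: a_8=5, p_8 = 5*26999 + 2047 = 137042, q_8 = 5*2018 + 153 = 10243.
  i=9: a_9=3, p_9 = 3*137042 + 26999 = 438125, q_9 = 3*10243 + 2018 = 32747.
  i=10: a_10=1, p_10 = 1*438125 + 137042 = 575167, q_10 = 1*32747 + 10243 = 42990.
  i=11: a_11=1, p_11 = 1*575167 + 438125 = 1013292, q_11 = 1*42990 + 32747 = 75737.
  i=12: a_12=1, p_12 = 1*1013292 + 575167 = 1588459, q_12 = 1*75737 + 42990 = 118727.
  i=13: a_13=2, p_13 = 2*1588459 + 1013292 = 4190210, q_13 = 2*118727 + 75737 = 313191.
Check: 4190210^2 - 179*313191^2 = 17557859844100 - 17557859844099 = 1, so (x, y) = (4190210, 313191) solves the equation, and by the theorem it is the least positive solution.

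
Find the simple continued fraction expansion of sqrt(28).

[5; (3, 2, 3, 10)]

Write x_i = (sqrt(28) + m_i)/d_i with (m_0, d_0) = (0, 1). a_0 = floor(sqrt(28)) = 5, since 5^2 = 25 <= 28 < 36 = 6^2.
Iterate m_{i+1} = d_i*a_i - m_i, d_{i+1} = (28 - m_{i+1}^2)/d_i, a_{i+1} = floor((a_0 + m_{i+1})/d_{i+1}):
  m_1 = 1*5 - 0 = 5, d_1 = (28 - 5^2)/1 = 3/1 = 3, a_1 = floor((5 + 5)/3) = 3.
  m_2 = 3*3 - 5 = 4, d_2 = (28 - 4^2)/3 = 12/3 = 4, a_2 = floor((5 + 4)/4) = 2.
  m_3 = 4*2 - 4 = 4, d_3 = (28 - 4^2)/4 = 12/4 = 3, a_3 = floor((5 + 4)/3) = 3.
  m_4 = 3*3 - 4 = 5, d_4 = (28 - 5^2)/3 = 3/3 = 1, a_4 = floor((5 + 5)/1) = 10.
  m_5 = 1*10 - 5 = 5, d_5 = (28 - 5^2)/1 = 3/1 = 3: (m_5, d_5) = (m_1, d_1) = (5, 3), so from here the quotients repeat a_1, ..., a_4; the period length is 4.
Hence the expansion of sqrt(28) is a_0 = 5 followed by the repeating block 3, 2, 3, 10 (period 4).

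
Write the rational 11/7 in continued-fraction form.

Run the Euclidean algorithm on 11 and 7; the successive quotients are the partial quotients a_0, a_1, ... (each step inverts the fractional part left over by the previous one):
  11 = 1*7 + 4, so a_0 = 1.
  7 = 1*4 + 3, so a_1 = 1.
  4 = 1*3 + 1, so a_2 = 1.
  3 = 3*1 + 0, so a_3 = 3.
The remainder reaches 0 after 4 divisions, so the expansion has 4 partial quotients, read off in order.

[1; 1, 1, 3]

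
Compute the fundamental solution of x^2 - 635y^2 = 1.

(x, y) = (126, 5)

First expand sqrt(635) as a continued fraction. With x_i = (sqrt(635) + m_i)/d_i and (m_0, d_0) = (0, 1): a_0 = floor(sqrt(635)) = 25, since 25^2 = 625 <= 635 < 676 = 26^2.
Iterate m_{i+1} = d_i*a_i - m_i, d_{i+1} = (635 - m_{i+1}^2)/d_i, a_{i+1} = floor((a_0 + m_{i+1})/d_{i+1}):
  m_1 = 1*25 - 0 = 25, d_1 = (635 - 25^2)/1 = 10/1 = 10, a_1 = floor((25 + 25)/10) = 5.
  m_2 = 10*5 - 25 = 25, d_2 = (635 - 25^2)/10 = 10/10 = 1, a_2 = floor((25 + 25)/1) = 50.
  m_3 = 1*50 - 25 = 25, d_3 = (635 - 25^2)/1 = 10/1 = 10: (m_3, d_3) = (m_1, d_1) = (25, 10), so from here the quotients repeat a_1, a_2; the period length is 2.
So sqrt(635) = [25; (5, 50)] with period length k = 2.
k is even, so the fundamental solution of x^2 - 635y^2 = 1 is (p_{k-1}, q_{k-1}) = (p_1, q_1); compute convergents through index 1.
Convergents (p_i = a_i*p_{i-1} + p_{i-2}, q_i = a_i*q_{i-1} + q_{i-2} with p_{-2}=0, p_{-1}=1, q_{-2}=1, q_{-1}=0):
  i=0: a_0=25, p_0 = 25*1 + 0 = 25, q_0 = 25*0 + 1 = 1.
  i=1: a_1=5, p_1 = 5*25 + 1 = 126, q_1 = 5*1 + 0 = 5.
Check: 126^2 - 635*5^2 = 15876 - 15875 = 1, so (x, y) = (126, 5) solves the equation, and by the theorem it is the least positive solution.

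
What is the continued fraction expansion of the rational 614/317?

[1; 1, 14, 1, 5, 1, 2]

Run the Euclidean algorithm on 614 and 317; the successive quotients are the partial quotients a_0, a_1, ... (each step inverts the fractional part left over by the previous one):
  614 = 1*317 + 297, so a_0 = 1.
  317 = 1*297 + 20, so a_1 = 1.
  297 = 14*20 + 17, so a_2 = 14.
  20 = 1*17 + 3, so a_3 = 1.
  17 = 5*3 + 2, so a_4 = 5.
  3 = 1*2 + 1, so a_5 = 1.
  2 = 2*1 + 0, so a_6 = 2.
The remainder reaches 0 after 7 divisions, so the expansion has 7 partial quotients, read off in order.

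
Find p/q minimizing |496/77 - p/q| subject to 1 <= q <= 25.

161/25

Expand x = 496/77 as a continued fraction with the Euclidean algorithm:
  496 = 6*77 + 34, so a_0 = 6.
  77 = 2*34 + 9, so a_1 = 2.
  34 = 3*9 + 7, so a_2 = 3.
  9 = 1*7 + 2, so a_3 = 1.
  7 = 3*2 + 1, so a_4 = 3.
  2 = 2*1 + 0, so a_5 = 2.
so x = [6; 2, 3, 1, 3, 2].
Convergents (p_i = a_i*p_{i-1} + p_{i-2}, q_i = a_i*q_{i-1} + q_{i-2} with p_{-2}=0, p_{-1}=1, q_{-2}=1, q_{-1}=0), until the denominator exceeds 25:
  i=0: a_0=6, p_0 = 6*1 + 0 = 6, q_0 = 6*0 + 1 = 1.
  i=1: a_1=2, p_1 = 2*6 + 1 = 13, q_1 = 2*1 + 0 = 2.
  i=2: a_2=3, p_2 = 3*13 + 6 = 45, q_2 = 3*2 + 1 = 7.
  i=3: a_3=1, p_3 = 1*45 + 13 = 58, q_3 = 1*7 + 2 = 9.
  i=4: a_4=3, p_4 = 3*58 + 45 = 219, q_4 = 3*9 + 7 = 34.
q_4 = 34 > 25, so the last convergent with denominator <= 25 is p_3/q_3 = 58/9.
The closest fraction with denominator <= 25 is either p_3/q_3 or the intermediate fraction (k*p_3 + p_2)/(k*q_3 + q_2) with the largest k >= 1 whose denominator stays <= 25; these approach x as k grows, and every other convergent or intermediate fraction in range is farther away.
Largest k: floor((25 - q_2)/q_3) = floor((25 - 7)/9) = 2.
That gives (2*58 + 45)/(2*9 + 7) = 161/25.
Compare the errors: |x - 58/9| = |496*9 - 58*77|/(77*9) = 2/693, and |x - 161/25| = |496*25 - 161*77|/(77*25) = 3/1925.
Cross-multiplying, 3*693 = 2079 < 3850 = 2*1925, so 3/1925 is smaller: the intermediate fraction 161/25 is closer to x than 58/9.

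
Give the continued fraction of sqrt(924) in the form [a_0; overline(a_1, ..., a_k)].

[30; overline(2, 1, 1, 14, 1, 1, 2, 60)]

Write x_i = (sqrt(924) + m_i)/d_i with (m_0, d_0) = (0, 1). a_0 = floor(sqrt(924)) = 30, since 30^2 = 900 <= 924 < 961 = 31^2.
Iterate m_{i+1} = d_i*a_i - m_i, d_{i+1} = (924 - m_{i+1}^2)/d_i, a_{i+1} = floor((a_0 + m_{i+1})/d_{i+1}):
  m_1 = 1*30 - 0 = 30, d_1 = (924 - 30^2)/1 = 24/1 = 24, a_1 = floor((30 + 30)/24) = 2.
  m_2 = 24*2 - 30 = 18, d_2 = (924 - 18^2)/24 = 600/24 = 25, a_2 = floor((30 + 18)/25) = 1.
  m_3 = 25*1 - 18 = 7, d_3 = (924 - 7^2)/25 = 875/25 = 35, a_3 = floor((30 + 7)/35) = 1.
  m_4 = 35*1 - 7 = 28, d_4 = (924 - 28^2)/35 = 140/35 = 4, a_4 = floor((30 + 28)/4) = 14.
  m_5 = 4*14 - 28 = 28, d_5 = (924 - 28^2)/4 = 140/4 = 35, a_5 = floor((30 + 28)/35) = 1.
  m_6 = 35*1 - 28 = 7, d_6 = (924 - 7^2)/35 = 875/35 = 25, a_6 = floor((30 + 7)/25) = 1.
  m_7 = 25*1 - 7 = 18, d_7 = (924 - 18^2)/25 = 600/25 = 24, a_7 = floor((30 + 18)/24) = 2.
  m_8 = 24*2 - 18 = 30, d_8 = (924 - 30^2)/24 = 24/24 = 1, a_8 = floor((30 + 30)/1) = 60.
  m_9 = 1*60 - 30 = 30, d_9 = (924 - 30^2)/1 = 24/1 = 24: (m_9, d_9) = (m_1, d_1) = (30, 24), so from here the quotients repeat a_1, ..., a_8; the period length is 8.
Hence the expansion of sqrt(924) is a_0 = 30 followed by the repeating block 2, 1, 1, 14, 1, 1, 2, 60 (period 8).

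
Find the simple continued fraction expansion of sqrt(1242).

[35; (4, 7, 1, 1, 2, 1, 1, 7, 4, 70)]

Write x_i = (sqrt(1242) + m_i)/d_i with (m_0, d_0) = (0, 1). a_0 = floor(sqrt(1242)) = 35, since 35^2 = 1225 <= 1242 < 1296 = 36^2.
Iterate m_{i+1} = d_i*a_i - m_i, d_{i+1} = (1242 - m_{i+1}^2)/d_i, a_{i+1} = floor((a_0 + m_{i+1})/d_{i+1}):
  m_1 = 1*35 - 0 = 35, d_1 = (1242 - 35^2)/1 = 17/1 = 17, a_1 = floor((35 + 35)/17) = 4.
  m_2 = 17*4 - 35 = 33, d_2 = (1242 - 33^2)/17 = 153/17 = 9, a_2 = floor((35 + 33)/9) = 7.
  m_3 = 9*7 - 33 = 30, d_3 = (1242 - 30^2)/9 = 342/9 = 38, a_3 = floor((35 + 30)/38) = 1.
  m_4 = 38*1 - 30 = 8, d_4 = (1242 - 8^2)/38 = 1178/38 = 31, a_4 = floor((35 + 8)/31) = 1.
  m_5 = 31*1 - 8 = 23, d_5 = (1242 - 23^2)/31 = 713/31 = 23, a_5 = floor((35 + 23)/23) = 2.
  m_6 = 23*2 - 23 = 23, d_6 = (1242 - 23^2)/23 = 713/23 = 31, a_6 = floor((35 + 23)/31) = 1.
  m_7 = 31*1 - 23 = 8, d_7 = (1242 - 8^2)/31 = 1178/31 = 38, a_7 = floor((35 + 8)/38) = 1.
  m_8 = 38*1 - 8 = 30, d_8 = (1242 - 30^2)/38 = 342/38 = 9, a_8 = floor((35 + 30)/9) = 7.
  m_9 = 9*7 - 30 = 33, d_9 = (1242 - 33^2)/9 = 153/9 = 17, a_9 = floor((35 + 33)/17) = 4.
  m_10 = 17*4 - 33 = 35, d_10 = (1242 - 35^2)/17 = 17/17 = 1, a_10 = floor((35 + 35)/1) = 70.
  m_11 = 1*70 - 35 = 35, d_11 = (1242 - 35^2)/1 = 17/1 = 17: (m_11, d_11) = (m_1, d_1) = (35, 17), so from here the quotients repeat a_1, ..., a_10; the period length is 10.
Hence the expansion of sqrt(1242) is a_0 = 35 followed by the repeating block 4, 7, 1, 1, 2, 1, 1, 7, 4, 70 (period 10).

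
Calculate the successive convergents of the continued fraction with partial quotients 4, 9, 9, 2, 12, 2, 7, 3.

4/1, 37/9, 337/82, 711/173, 8869/2158, 18449/4489, 138012/33581, 432485/105232

Using the convergent recurrence p_i = a_i*p_{i-1} + p_{i-2}, q_i = a_i*q_{i-1} + q_{i-2} with p_{-2}=0, p_{-1}=1, q_{-2}=1, q_{-1}=0:
  i=0: a_0=4, p_0 = 4*1 + 0 = 4, q_0 = 4*0 + 1 = 1.
  i=1: a_1=9, p_1 = 9*4 + 1 = 37, q_1 = 9*1 + 0 = 9.
  i=2: a_2=9, p_2 = 9*37 + 4 = 337, q_2 = 9*9 + 1 = 82.
  i=3: a_3=2, p_3 = 2*337 + 37 = 711, q_3 = 2*82 + 9 = 173.
  i=4: a_4=12, p_4 = 12*711 + 337 = 8869, q_4 = 12*173 + 82 = 2158.
  i=5: a_5=2, p_5 = 2*8869 + 711 = 18449, q_5 = 2*2158 + 173 = 4489.
  i=6: a_6=7, p_6 = 7*18449 + 8869 = 138012, q_6 = 7*4489 + 2158 = 33581.
  i=7: a_7=3, p_7 = 3*138012 + 18449 = 432485, q_7 = 3*33581 + 4489 = 105232.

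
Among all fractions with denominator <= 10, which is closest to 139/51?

19/7

Expand x = 139/51 as a continued fraction with the Euclidean algorithm:
  139 = 2*51 + 37, so a_0 = 2.
  51 = 1*37 + 14, so a_1 = 1.
  37 = 2*14 + 9, so a_2 = 2.
  14 = 1*9 + 5, so a_3 = 1.
  9 = 1*5 + 4, so a_4 = 1.
  5 = 1*4 + 1, so a_5 = 1.
  4 = 4*1 + 0, so a_6 = 4.
so x = [2; 1, 2, 1, 1, 1, 4].
Convergents (p_i = a_i*p_{i-1} + p_{i-2}, q_i = a_i*q_{i-1} + q_{i-2} with p_{-2}=0, p_{-1}=1, q_{-2}=1, q_{-1}=0), until the denominator exceeds 10:
  i=0: a_0=2, p_0 = 2*1 + 0 = 2, q_0 = 2*0 + 1 = 1.
  i=1: a_1=1, p_1 = 1*2 + 1 = 3, q_1 = 1*1 + 0 = 1.
  i=2: a_2=2, p_2 = 2*3 + 2 = 8, q_2 = 2*1 + 1 = 3.
  i=3: a_3=1, p_3 = 1*8 + 3 = 11, q_3 = 1*3 + 1 = 4.
  i=4: a_4=1, p_4 = 1*11 + 8 = 19, q_4 = 1*4 + 3 = 7.
  i=5: a_5=1, p_5 = 1*19 + 11 = 30, q_5 = 1*7 + 4 = 11.
q_5 = 11 > 10, so the last convergent with denominator <= 10 is p_4/q_4 = 19/7.
The closest fraction with denominator <= 10 is either p_4/q_4 or the intermediate fraction (k*p_4 + p_3)/(k*q_4 + q_3) with the largest k >= 1 whose denominator stays <= 10; these approach x as k grows, and every other convergent or intermediate fraction in range is farther away.
Largest k: floor((10 - q_3)/q_4) = floor((10 - 4)/7) = 0.
Since k = 0, no intermediate fraction beyond p_4/q_4 has denominator <= 10, so the convergent 19/7 is the closest (its error is |139*7 - 19*51|/(51*7) = 4/357).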